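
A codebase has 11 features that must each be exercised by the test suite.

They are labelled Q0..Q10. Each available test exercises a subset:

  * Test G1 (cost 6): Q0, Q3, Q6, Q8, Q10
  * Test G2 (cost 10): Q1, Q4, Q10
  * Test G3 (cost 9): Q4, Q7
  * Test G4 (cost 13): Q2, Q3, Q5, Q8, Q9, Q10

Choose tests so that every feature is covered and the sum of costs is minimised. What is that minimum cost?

38

G1, G2, G3, G4 together cover every feature (G1 ∪ G2 ∪ G3 ∪ G4 = {Q0, Q1, Q2, Q3, Q4, Q5, Q6, Q7, Q8, Q9, Q10}); total cost 6 + 10 + 9 + 13 = 38.
No covering selection has total cost below 38.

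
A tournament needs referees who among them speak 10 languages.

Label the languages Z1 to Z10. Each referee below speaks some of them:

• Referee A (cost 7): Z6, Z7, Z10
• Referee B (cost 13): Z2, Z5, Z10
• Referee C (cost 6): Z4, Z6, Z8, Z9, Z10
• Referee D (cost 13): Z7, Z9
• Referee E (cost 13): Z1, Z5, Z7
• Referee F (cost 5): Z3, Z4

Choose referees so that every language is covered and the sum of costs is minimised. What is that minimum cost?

B, C, E, F together cover every language (B ∪ C ∪ E ∪ F = {Z1, Z2, Z3, Z4, Z5, Z6, Z7, Z8, Z9, Z10}); total cost 13 + 6 + 13 + 5 = 37.
No covering selection has total cost below 37.

37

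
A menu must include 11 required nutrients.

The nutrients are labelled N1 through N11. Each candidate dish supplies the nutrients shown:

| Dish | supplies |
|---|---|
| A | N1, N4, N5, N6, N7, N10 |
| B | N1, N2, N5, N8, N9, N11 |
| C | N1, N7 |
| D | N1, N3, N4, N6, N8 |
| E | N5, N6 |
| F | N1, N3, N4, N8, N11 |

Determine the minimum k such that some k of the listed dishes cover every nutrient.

A and B and F together: A ∪ B ∪ F = {N1, N2, N3, N4, N5, N6, N7, N8, N9, N10, N11} — every nutrient is covered.
Only B contains N2, so B is forced; the remaining 5 nutrients need at least 2 more dishes (each remaining dish adds at most 4) — so at least 3 dishes are needed, and 3 is optimal.

3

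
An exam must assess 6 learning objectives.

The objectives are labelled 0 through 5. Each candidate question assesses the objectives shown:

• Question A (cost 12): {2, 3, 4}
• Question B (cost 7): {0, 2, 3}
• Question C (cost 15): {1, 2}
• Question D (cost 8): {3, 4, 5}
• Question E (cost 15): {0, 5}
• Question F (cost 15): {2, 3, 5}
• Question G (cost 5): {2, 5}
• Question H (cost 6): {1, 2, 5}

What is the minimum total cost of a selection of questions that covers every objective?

B, D, H together cover every objective (B ∪ D ∪ H = {0, 1, 2, 3, 4, 5}); total cost 7 + 8 + 6 = 21.
No covering selection has total cost below 21.

21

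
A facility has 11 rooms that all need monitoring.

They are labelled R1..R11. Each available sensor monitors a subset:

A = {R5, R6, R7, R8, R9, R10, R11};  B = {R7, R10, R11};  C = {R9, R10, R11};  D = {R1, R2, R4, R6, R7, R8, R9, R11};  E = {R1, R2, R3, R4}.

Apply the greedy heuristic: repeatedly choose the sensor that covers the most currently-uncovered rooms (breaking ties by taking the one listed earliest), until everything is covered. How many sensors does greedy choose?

3

Greedy: pick D (covers 8 new) → pick A (covers 2 new) → pick E (covers 1 new). Total picks: 3.
(The true minimum cover uses only 2 sensors, so greedy is not optimal here.)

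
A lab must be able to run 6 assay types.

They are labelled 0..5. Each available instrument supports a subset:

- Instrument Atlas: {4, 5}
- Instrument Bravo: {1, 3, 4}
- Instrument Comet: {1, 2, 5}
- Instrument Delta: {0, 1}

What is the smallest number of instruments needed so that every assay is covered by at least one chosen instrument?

Take {Bravo, Comet, Delta}. Their union is {0, 1, 2, 3, 4, 5}, which is all 6 assays.
Only Delta contains 0, so Delta is forced; the remaining 4 assays need at least 2 more instruments (each remaining instrument adds at most 2) — so at least 3 instruments are needed, and 3 is optimal.

3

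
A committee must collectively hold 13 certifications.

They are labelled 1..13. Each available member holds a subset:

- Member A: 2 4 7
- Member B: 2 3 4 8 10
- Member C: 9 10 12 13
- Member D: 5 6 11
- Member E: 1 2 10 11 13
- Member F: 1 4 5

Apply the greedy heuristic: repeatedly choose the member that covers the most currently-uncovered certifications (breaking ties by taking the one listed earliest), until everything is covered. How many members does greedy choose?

5

Greedy: pick B (covers 5 new) → pick C (covers 3 new) → pick D (covers 3 new) → pick A (covers 1 new) → pick E (covers 1 new). Total picks: 5.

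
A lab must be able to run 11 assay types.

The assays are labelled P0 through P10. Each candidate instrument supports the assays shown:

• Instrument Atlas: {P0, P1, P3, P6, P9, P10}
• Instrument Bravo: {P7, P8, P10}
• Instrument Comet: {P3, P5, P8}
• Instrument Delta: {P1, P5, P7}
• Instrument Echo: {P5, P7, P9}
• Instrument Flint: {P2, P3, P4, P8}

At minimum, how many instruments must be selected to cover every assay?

3

Atlas and Delta and Flint together: Atlas ∪ Delta ∪ Flint = {P0, P1, P2, P3, P4, P5, P6, P7, P8, P9, P10} — every assay is covered.
Only Atlas contains P0, so Atlas is forced; the remaining 5 assays need at least 2 more instruments (each remaining instrument adds at most 3) — so at least 3 instruments are needed, and 3 is optimal.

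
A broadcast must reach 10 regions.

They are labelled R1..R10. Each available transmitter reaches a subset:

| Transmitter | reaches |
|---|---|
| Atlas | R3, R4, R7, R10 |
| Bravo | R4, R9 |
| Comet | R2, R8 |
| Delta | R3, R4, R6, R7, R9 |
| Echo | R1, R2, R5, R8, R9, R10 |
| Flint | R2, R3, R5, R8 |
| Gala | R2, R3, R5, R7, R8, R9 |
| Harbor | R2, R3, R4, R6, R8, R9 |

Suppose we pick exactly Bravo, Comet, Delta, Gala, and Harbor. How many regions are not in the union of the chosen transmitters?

Union of Bravo, Comet, Delta, Gala, Harbor = {R2, R3, R4, R5, R6, R7, R8, R9}.
Not covered: R1, R10 — 2 regions.

2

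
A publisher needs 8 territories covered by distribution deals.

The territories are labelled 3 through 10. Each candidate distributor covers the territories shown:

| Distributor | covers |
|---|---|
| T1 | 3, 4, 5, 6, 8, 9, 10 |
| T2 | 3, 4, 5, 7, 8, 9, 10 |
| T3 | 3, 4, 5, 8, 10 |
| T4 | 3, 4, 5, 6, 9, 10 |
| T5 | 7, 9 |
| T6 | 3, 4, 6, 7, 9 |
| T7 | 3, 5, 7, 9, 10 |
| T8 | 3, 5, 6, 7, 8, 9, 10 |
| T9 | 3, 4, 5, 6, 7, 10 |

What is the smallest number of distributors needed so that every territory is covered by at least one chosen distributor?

Take {T4, T8}. Their union is {3, 4, 5, 6, 7, 8, 9, 10}, which is all 8 territories.
No single distributor has all 8 territories (the largest, T1, has 7), so 2 is optimal.

2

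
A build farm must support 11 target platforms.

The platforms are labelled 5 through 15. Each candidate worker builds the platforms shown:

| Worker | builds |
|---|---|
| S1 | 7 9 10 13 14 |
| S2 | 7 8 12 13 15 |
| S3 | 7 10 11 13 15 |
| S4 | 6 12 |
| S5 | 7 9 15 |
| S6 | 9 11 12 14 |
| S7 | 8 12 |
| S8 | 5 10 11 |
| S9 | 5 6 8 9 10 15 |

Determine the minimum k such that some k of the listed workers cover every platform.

S3 and S6 and S9 together: S3 ∪ S6 ∪ S9 = {5, 6, 7, 8, 9, 10, 11, 12, 13, 14, 15} — every platform is covered.
No 2 of the 9 workers cover everything (all 36 combinations miss at least one platform), so 3 is optimal.

3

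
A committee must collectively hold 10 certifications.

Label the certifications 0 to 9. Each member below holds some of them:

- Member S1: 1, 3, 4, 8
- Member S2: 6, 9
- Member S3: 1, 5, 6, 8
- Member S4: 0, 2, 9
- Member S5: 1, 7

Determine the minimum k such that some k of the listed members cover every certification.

4

S1 and S3 and S4 and S5 together: S1 ∪ S3 ∪ S4 ∪ S5 = {0, 1, 2, 3, 4, 5, 6, 7, 8, 9} — every certification is covered.
Only S5 contains 7, so S5 is forced; the remaining 8 certifications need at least 3 more members (each remaining member adds at most 3) — so at least 4 members are needed, and 4 is optimal.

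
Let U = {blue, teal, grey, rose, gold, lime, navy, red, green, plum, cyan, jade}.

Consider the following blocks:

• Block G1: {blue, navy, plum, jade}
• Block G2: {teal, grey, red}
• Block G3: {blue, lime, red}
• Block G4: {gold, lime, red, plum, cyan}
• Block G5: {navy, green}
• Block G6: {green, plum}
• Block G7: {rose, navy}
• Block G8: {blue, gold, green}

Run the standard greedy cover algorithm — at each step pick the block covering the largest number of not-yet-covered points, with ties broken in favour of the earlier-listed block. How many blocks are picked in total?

5

Greedy: pick G4 (covers 5 new) → pick G1 (covers 3 new) → pick G2 (covers 2 new) → pick G5 (covers 1 new) → pick G7 (covers 1 new). Total picks: 5.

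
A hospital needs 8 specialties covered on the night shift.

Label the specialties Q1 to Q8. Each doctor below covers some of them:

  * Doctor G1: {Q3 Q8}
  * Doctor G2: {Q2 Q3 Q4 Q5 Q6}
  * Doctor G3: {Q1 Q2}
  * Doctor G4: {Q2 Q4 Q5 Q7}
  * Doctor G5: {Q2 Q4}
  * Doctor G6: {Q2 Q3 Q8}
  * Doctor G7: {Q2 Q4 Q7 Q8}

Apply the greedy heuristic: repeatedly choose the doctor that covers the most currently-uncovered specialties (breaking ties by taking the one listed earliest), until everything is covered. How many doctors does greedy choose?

3

Greedy: pick G2 (covers 5 new) → pick G7 (covers 2 new) → pick G3 (covers 1 new). Total picks: 3.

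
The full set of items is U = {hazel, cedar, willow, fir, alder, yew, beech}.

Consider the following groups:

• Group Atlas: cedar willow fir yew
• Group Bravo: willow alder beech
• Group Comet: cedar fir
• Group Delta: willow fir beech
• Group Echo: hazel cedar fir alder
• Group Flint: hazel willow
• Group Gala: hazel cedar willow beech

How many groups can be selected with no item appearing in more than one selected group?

Comet, Flint are pairwise disjoint (Comet={cedar,fir}; Flint={hazel,willow}).
Every remaining group overlaps one of these, and no 3 of the listed groups are pairwise disjoint, so 2 is the maximum.

2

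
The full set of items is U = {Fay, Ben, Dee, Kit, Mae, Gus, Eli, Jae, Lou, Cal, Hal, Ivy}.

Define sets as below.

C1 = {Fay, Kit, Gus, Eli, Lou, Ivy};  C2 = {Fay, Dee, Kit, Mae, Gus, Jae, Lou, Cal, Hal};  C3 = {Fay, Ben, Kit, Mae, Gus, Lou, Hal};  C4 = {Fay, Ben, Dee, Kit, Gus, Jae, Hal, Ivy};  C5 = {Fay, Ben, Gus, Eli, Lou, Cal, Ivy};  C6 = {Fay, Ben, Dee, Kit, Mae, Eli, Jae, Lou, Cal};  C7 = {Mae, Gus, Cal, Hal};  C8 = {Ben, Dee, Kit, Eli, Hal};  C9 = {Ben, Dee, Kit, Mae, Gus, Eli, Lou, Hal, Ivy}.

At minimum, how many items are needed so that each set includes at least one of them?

2

Take H = {Ben, Gus}. Each listed set contains at least one of these, so H is a hitting set of size 2.
No single item lies in every set, so at least 2 are needed and 2 is optimal.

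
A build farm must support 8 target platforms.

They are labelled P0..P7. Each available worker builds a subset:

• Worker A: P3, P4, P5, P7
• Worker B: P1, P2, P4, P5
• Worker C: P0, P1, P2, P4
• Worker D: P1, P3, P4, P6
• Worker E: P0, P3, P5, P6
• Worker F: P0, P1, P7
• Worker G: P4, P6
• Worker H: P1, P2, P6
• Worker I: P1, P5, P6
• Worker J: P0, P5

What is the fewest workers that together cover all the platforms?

3

Take {A, C, I}. Their union is {P0, P1, P2, P3, P4, P5, P6, P7}, which is all 8 platforms.
No 2 of the 10 workers cover everything (all 45 combinations miss at least one platform), so 3 is optimal.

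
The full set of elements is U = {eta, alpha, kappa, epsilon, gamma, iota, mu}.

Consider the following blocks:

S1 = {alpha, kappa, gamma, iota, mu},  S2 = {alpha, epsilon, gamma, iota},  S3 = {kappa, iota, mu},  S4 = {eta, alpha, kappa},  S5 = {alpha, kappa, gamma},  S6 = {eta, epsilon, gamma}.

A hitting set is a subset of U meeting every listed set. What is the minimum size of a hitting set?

2

H = {kappa, gamma} meets every block (each contains at least one member of H), and |H| = 2.
The blocks S3, S6 are pairwise disjoint, so any hitting set needs a separate element for each — at least 2. Hence 2 is optimal.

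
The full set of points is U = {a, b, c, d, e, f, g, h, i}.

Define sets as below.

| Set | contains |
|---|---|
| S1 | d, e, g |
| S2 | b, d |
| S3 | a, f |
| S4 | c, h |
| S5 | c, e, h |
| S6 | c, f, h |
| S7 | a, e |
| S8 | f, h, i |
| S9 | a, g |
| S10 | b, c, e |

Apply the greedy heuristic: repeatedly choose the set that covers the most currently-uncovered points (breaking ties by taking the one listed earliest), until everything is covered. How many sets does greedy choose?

Greedy: pick S1 (covers 3 new) → pick S6 (covers 3 new) → pick S2 (covers 1 new) → pick S3 (covers 1 new) → pick S8 (covers 1 new). Total picks: 5.
(The true minimum cover uses only 4 sets, so greedy is not optimal here.)

5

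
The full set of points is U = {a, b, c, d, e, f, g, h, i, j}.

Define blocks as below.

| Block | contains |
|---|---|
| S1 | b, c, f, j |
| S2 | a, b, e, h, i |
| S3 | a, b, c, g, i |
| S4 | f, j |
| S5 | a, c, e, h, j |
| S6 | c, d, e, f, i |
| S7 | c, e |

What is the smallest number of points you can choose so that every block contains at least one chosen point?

T = {b, c, j} meets every block (each contains at least one member of T), and |T| = 3.
No choice of 2 points meets every block, so 3 is the minimum.

3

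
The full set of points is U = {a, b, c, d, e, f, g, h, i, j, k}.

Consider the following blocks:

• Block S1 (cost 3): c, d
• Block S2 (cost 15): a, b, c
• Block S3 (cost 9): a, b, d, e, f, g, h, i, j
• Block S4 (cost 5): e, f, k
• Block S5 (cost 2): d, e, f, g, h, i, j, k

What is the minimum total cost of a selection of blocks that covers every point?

S1, S3, S5 together cover every point (S1 ∪ S3 ∪ S5 = {a, b, c, d, e, f, g, h, i, j, k}); total cost 3 + 9 + 2 = 14.
No covering selection has total cost below 14.

14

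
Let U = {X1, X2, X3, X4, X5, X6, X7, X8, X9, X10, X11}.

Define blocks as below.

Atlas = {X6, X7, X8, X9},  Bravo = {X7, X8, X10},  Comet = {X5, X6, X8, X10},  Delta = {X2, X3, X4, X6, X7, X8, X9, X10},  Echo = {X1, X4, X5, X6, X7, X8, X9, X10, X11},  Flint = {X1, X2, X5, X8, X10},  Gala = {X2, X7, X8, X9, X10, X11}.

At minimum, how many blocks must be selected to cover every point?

Take {Delta, Echo}. Their union is {X1, X2, X3, X4, X5, X6, X7, X8, X9, X10, X11}, which is all 11 points.
No single block has all 11 points (the largest, Echo, has 9), so 2 is optimal.

2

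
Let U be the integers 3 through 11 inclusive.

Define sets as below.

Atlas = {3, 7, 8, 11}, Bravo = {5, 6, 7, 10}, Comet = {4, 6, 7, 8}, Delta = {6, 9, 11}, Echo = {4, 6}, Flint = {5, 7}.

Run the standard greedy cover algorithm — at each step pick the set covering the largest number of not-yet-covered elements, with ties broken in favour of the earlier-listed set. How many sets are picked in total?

4

Greedy: pick Atlas (covers 4 new) → pick Bravo (covers 3 new) → pick Comet (covers 1 new) → pick Delta (covers 1 new). Total picks: 4.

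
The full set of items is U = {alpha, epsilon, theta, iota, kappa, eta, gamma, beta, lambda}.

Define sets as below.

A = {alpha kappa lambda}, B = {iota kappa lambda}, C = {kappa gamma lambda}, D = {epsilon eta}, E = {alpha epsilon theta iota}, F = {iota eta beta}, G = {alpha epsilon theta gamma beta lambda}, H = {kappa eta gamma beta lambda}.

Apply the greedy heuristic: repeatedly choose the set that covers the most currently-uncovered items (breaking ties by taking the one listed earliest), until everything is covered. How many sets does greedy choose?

3

Greedy: pick G (covers 6 new) → pick B (covers 2 new) → pick D (covers 1 new). Total picks: 3.
(The true minimum cover uses only 2 sets, so greedy is not optimal here.)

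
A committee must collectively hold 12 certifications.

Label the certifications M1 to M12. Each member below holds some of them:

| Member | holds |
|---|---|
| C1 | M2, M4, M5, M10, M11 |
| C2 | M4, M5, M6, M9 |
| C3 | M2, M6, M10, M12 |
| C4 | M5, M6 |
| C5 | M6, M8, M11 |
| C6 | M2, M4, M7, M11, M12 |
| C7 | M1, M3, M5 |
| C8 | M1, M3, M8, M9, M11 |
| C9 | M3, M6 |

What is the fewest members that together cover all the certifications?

Take {C1, C4, C6, C8}. Their union is {M1, M2, M3, M4, M5, M6, M7, M8, M9, M10, M11, M12}, which is all 12 certifications.
No 3 of the 9 members cover everything (all 84 combinations miss at least one certification), so 4 is optimal.

4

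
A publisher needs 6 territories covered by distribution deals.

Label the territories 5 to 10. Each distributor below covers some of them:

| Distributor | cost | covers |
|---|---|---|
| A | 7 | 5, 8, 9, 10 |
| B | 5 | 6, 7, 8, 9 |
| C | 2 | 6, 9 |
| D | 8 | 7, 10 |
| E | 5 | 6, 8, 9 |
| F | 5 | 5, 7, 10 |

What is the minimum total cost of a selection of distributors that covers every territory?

10

E, F together cover every territory (E ∪ F = {5, 6, 7, 8, 9, 10}); total cost 5 + 5 = 10.
The greedy pick C, F, B costs 12; no covering selection beats 10.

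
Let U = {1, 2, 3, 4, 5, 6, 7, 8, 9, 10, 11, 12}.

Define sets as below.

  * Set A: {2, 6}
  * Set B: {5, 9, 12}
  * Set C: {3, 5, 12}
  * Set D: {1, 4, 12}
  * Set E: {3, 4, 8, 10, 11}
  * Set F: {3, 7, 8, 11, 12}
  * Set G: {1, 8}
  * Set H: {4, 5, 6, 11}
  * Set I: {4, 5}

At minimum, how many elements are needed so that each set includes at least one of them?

4

Take T = {2, 4, 5, 8}. Each listed set contains at least one of these, so T is a hitting set of size 4.
No choice of 3 elements meets every set, so 4 is the minimum.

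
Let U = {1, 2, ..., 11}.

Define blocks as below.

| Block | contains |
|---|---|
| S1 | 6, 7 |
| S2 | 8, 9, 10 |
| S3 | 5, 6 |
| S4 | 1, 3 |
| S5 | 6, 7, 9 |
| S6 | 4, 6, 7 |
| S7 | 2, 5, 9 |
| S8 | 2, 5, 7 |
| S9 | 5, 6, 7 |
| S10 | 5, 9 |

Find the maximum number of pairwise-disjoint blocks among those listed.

S2, S4, S6 are pairwise disjoint (S2={8,9,10}; S4={1,3}; S6={4,6,7}).
Every remaining block overlaps one of these, and no 4 of the listed blocks are pairwise disjoint, so 3 is the maximum.

3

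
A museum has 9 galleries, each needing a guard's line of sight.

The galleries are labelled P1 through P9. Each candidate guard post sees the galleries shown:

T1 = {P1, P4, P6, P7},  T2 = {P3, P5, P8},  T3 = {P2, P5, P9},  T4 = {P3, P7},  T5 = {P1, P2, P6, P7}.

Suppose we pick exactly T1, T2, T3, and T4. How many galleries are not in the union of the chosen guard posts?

Union of T1, T2, T3, T4 = {P1, P2, P3, P4, P5, P6, P7, P8, P9} — that's every gallery, so 0 are uncovered.

0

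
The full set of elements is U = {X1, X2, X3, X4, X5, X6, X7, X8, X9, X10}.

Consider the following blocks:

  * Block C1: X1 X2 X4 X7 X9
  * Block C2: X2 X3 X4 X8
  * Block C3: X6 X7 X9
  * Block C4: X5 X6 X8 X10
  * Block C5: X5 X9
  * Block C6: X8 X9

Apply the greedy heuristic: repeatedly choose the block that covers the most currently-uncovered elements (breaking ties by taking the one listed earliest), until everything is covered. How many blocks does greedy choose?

Greedy: pick C1 (covers 5 new) → pick C4 (covers 4 new) → pick C2 (covers 1 new). Total picks: 3.

3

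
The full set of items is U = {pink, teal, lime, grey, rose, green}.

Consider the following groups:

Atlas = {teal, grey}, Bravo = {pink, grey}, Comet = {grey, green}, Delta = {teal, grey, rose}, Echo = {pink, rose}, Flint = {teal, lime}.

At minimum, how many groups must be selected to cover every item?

3

Comet and Echo and Flint together: Comet ∪ Echo ∪ Flint = {pink, teal, lime, grey, rose, green} — every item is covered.
Only Flint contains lime, so Flint is forced; the remaining 4 items need at least 2 more groups (each remaining group adds at most 2) — so at least 3 groups are needed, and 3 is optimal.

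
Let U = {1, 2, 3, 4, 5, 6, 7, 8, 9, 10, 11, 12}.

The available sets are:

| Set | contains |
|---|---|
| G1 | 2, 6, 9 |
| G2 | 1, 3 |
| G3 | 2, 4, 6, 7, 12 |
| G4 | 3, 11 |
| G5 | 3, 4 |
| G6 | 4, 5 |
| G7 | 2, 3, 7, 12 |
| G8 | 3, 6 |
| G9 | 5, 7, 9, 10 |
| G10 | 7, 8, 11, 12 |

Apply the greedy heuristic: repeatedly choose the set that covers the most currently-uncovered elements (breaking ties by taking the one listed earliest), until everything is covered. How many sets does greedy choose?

Greedy: pick G3 (covers 5 new) → pick G9 (covers 3 new) → pick G2 (covers 2 new) → pick G10 (covers 2 new). Total picks: 4.

4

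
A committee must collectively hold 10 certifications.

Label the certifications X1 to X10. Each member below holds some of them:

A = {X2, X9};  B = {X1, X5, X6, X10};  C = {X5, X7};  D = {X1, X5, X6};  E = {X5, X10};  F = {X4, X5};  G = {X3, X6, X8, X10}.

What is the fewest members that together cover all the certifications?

5

Take {A, B, C, F, G}. Their union is {X1, X2, X3, X4, X5, X6, X7, X8, X9, X10}, which is all 10 certifications.
No 4 of the 7 members cover everything (all 35 combinations miss at least one certification), so 5 is optimal.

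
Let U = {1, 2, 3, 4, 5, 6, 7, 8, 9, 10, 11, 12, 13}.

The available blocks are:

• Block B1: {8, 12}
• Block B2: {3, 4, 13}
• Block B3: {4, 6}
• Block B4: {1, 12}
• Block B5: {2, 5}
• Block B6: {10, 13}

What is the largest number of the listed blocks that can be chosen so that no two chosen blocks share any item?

4

B3, B4, B5, B6 are pairwise disjoint (B3={4,6}; B4={1,12}; B5={2,5}; B6={10,13}).
Every remaining block overlaps one of these, and no 5 of the listed blocks are pairwise disjoint, so 4 is the maximum.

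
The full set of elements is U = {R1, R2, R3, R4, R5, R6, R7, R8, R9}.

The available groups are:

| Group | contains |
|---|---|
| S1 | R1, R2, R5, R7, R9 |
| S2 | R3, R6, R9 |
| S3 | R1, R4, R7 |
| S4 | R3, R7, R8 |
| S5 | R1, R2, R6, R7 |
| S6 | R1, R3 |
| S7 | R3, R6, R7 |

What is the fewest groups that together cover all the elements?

4

S1 and S2 and S3 and S4 together: S1 ∪ S2 ∪ S3 ∪ S4 = {R1, R2, R3, R4, R5, R6, R7, R8, R9} — every element is covered.
No 3 of the 7 groups cover everything (all 35 combinations miss at least one element), so 4 is optimal.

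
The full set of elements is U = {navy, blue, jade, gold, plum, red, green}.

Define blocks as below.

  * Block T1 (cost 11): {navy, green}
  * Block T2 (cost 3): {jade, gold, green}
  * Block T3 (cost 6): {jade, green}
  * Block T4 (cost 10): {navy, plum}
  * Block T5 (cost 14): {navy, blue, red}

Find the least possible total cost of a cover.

T2, T4, T5 together cover every element (T2 ∪ T4 ∪ T5 = {navy, blue, jade, gold, plum, red, green}); total cost 3 + 10 + 14 = 27.
No covering selection has total cost below 27.

27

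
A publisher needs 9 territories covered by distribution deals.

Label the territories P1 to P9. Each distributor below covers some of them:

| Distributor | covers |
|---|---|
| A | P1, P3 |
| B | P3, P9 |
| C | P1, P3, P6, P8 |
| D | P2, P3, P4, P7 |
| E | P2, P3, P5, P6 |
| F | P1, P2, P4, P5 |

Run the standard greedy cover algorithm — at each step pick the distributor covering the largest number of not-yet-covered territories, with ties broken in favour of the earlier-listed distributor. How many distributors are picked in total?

4

Greedy: pick C (covers 4 new) → pick D (covers 3 new) → pick B (covers 1 new) → pick E (covers 1 new). Total picks: 4.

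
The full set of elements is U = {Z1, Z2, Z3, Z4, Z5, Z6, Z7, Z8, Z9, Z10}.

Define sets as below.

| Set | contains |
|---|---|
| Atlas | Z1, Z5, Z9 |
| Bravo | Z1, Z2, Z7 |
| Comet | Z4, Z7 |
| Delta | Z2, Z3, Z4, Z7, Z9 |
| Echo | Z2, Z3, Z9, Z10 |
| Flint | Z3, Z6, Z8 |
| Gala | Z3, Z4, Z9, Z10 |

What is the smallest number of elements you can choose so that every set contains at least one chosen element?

3

The 3 elements {Z6, Z7, Z9} hit every set.
The sets Atlas, Comet, Flint are pairwise disjoint, so any hitting set needs a separate element for each — at least 3. Hence 3 is optimal.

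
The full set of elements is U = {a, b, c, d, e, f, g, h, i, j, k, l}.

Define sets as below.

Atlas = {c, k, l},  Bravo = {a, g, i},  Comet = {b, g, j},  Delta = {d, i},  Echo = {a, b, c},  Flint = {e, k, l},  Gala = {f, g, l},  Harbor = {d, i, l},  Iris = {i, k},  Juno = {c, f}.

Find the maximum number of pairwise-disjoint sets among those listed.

Comet, Delta, Flint, Juno are pairwise disjoint (Comet={b,g,j}; Delta={d,i}; Flint={e,k,l}; Juno={c,f}).
Every remaining set overlaps one of these, and no 5 of the listed sets are pairwise disjoint, so 4 is the maximum.

4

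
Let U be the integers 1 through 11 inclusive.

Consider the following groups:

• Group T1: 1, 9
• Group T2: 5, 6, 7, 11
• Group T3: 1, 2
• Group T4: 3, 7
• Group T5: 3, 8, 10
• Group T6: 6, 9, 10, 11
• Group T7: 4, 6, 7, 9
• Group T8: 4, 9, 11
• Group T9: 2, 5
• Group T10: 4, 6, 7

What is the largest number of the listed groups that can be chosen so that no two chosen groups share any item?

T1, T5, T9, T10 are pairwise disjoint (T1={1,9}; T5={3,8,10}; T9={2,5}; T10={4,6,7}).
Every remaining group overlaps one of these, and no 5 of the listed groups are pairwise disjoint, so 4 is the maximum.

4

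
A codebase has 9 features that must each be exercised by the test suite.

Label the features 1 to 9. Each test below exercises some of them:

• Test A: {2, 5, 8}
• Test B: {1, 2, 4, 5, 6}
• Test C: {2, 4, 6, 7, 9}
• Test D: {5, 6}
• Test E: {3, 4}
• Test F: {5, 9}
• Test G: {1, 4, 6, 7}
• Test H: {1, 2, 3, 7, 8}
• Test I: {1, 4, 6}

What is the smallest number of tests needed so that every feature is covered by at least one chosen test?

3

Take {C, F, H}. Their union is {1, 2, 3, 4, 5, 6, 7, 8, 9}, which is all 9 features.
No 2 of the 9 tests cover everything (all 36 combinations miss at least one feature), so 3 is optimal.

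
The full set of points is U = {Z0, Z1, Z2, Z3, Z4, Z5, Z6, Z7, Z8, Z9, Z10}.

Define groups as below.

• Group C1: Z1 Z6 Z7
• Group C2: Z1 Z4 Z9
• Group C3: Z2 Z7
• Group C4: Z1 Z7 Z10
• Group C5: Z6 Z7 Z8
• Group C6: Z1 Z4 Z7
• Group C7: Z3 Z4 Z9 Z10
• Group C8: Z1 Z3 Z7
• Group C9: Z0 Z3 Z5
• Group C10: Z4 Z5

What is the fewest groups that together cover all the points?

5

Take {C2, C3, C4, C5, C9}. Their union is {Z0, Z1, Z2, Z3, Z4, Z5, Z6, Z7, Z8, Z9, Z10}, which is all 11 points.
No 4 of the 10 groups cover everything (all 210 combinations miss at least one point), so 5 is optimal.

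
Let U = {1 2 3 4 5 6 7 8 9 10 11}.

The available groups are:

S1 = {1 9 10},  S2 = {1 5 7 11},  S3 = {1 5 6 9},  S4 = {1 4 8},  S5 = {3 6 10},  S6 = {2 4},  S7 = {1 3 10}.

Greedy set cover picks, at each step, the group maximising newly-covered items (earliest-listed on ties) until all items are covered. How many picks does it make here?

Greedy: pick S2 (covers 4 new) → pick S5 (covers 3 new) → pick S4 (covers 2 new) → pick S1 (covers 1 new) → pick S6 (covers 1 new). Total picks: 5.

5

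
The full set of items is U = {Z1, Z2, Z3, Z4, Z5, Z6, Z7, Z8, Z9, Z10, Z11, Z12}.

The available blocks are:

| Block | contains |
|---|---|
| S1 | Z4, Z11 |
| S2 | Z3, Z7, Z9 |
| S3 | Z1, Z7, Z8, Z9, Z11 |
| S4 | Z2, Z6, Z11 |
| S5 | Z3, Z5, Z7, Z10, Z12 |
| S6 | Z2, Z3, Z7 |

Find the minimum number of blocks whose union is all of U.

S1 and S3 and S4 and S5 together: S1 ∪ S3 ∪ S4 ∪ S5 = {Z1, Z2, Z3, Z4, Z5, Z6, Z7, Z8, Z9, Z10, Z11, Z12} — every item is covered.
No 3 of the 6 blocks cover everything (all 20 combinations miss at least one item), so 4 is optimal.

4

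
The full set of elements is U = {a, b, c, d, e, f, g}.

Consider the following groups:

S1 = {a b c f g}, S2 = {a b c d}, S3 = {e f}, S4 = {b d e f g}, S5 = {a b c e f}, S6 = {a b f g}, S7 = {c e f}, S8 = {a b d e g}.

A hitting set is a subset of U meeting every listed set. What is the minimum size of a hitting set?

2

The 2 elements {b, e} hit every group.
The groups S2, S3 are pairwise disjoint, so any hitting set needs a separate element for each — at least 2. Hence 2 is optimal.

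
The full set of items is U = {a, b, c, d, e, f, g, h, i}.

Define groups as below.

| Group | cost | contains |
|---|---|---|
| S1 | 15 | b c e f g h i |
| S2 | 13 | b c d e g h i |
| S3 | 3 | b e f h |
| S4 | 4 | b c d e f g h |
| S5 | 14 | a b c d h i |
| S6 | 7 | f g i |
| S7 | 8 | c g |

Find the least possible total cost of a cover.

S4, S5 together cover every item (S4 ∪ S5 = {a, b, c, d, e, f, g, h, i}); total cost 4 + 14 = 18.
No covering selection has total cost below 18.

18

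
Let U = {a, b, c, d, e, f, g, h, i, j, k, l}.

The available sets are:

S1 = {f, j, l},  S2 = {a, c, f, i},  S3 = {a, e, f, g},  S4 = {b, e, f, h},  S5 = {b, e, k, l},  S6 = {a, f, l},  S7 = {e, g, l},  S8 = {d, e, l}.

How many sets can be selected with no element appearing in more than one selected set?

2

S2, S5 are pairwise disjoint (S2={a,c,f,i}; S5={b,e,k,l}).
Every remaining set overlaps one of these, and no 3 of the listed sets are pairwise disjoint, so 2 is the maximum.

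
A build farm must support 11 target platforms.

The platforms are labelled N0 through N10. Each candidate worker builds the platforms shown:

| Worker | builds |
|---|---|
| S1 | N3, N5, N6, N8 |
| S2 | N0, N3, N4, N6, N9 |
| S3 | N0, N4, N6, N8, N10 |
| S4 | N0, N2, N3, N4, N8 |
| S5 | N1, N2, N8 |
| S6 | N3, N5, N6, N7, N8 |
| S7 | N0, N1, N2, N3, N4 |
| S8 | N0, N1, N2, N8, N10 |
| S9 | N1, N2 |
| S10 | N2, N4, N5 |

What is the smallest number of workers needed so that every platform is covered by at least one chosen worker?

3

S2 and S6 and S8 together: S2 ∪ S6 ∪ S8 = {N0, N1, N2, N3, N4, N5, N6, N7, N8, N9, N10} — every platform is covered.
Each worker has at most 5 platforms, and 2·5 = 10 < 11 — so at least 3 workers are needed, and 3 is optimal.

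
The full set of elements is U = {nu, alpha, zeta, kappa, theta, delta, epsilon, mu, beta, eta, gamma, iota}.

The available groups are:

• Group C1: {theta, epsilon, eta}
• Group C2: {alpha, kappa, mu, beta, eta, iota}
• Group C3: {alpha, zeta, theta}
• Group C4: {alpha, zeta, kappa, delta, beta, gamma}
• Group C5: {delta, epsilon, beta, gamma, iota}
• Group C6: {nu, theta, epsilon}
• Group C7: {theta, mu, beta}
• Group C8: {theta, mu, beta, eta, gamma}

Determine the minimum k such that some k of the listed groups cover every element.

3

Take {C2, C4, C6}. Their union is {nu, alpha, zeta, kappa, theta, delta, epsilon, mu, beta, eta, gamma, iota}, which is all 12 elements.
Only C6 contains nu, so C6 is forced; the remaining 9 elements need at least 2 more groups (each remaining group adds at most 6) — so at least 3 groups are needed, and 3 is optimal.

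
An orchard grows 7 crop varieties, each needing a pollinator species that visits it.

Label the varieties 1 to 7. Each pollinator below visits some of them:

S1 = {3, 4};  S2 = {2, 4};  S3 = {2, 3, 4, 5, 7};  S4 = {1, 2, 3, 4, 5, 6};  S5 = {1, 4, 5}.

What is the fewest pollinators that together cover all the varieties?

S3 and S4 together: S3 ∪ S4 = {1, 2, 3, 4, 5, 6, 7} — every variety is covered.
No single pollinator has all 7 varieties (the largest, S4, has 6), so 2 is optimal.

2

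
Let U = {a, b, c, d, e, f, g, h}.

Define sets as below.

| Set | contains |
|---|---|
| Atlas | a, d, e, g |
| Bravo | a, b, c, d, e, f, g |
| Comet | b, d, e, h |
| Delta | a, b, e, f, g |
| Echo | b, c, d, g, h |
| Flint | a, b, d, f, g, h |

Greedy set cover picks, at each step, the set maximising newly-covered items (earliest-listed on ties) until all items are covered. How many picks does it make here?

Greedy: pick Bravo (covers 7 new) → pick Comet (covers 1 new). Total picks: 2.

2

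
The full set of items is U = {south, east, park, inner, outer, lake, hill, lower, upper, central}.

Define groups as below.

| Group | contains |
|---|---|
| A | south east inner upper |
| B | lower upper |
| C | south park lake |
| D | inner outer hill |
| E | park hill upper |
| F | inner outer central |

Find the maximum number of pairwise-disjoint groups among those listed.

3

B, C, F are pairwise disjoint (B={lower,upper}; C={south,park,lake}; F={inner,outer,central}).
Every remaining group overlaps one of these, and no 4 of the listed groups are pairwise disjoint, so 3 is the maximum.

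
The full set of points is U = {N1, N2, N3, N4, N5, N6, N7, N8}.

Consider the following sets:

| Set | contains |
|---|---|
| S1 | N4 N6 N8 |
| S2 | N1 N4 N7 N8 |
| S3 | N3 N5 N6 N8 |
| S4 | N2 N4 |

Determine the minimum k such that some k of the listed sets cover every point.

3

Take {S2, S3, S4}. Their union is {N1, N2, N3, N4, N5, N6, N7, N8}, which is all 8 points.
Only S2 contains N1, so S2 is forced; the remaining 4 points need at least 2 more sets (each remaining set adds at most 3) — so at least 3 sets are needed, and 3 is optimal.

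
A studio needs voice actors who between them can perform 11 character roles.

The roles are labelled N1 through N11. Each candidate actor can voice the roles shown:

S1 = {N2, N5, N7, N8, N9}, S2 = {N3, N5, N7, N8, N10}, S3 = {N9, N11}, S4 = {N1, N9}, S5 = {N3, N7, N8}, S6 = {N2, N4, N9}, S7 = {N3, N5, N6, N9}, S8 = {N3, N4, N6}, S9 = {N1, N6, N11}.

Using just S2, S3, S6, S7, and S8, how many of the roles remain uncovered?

1

Union of S2, S3, S6, S7, S8 = {N2, N3, N4, N5, N6, N7, N8, N9, N10, N11}.
Not covered: N1 — 1 role.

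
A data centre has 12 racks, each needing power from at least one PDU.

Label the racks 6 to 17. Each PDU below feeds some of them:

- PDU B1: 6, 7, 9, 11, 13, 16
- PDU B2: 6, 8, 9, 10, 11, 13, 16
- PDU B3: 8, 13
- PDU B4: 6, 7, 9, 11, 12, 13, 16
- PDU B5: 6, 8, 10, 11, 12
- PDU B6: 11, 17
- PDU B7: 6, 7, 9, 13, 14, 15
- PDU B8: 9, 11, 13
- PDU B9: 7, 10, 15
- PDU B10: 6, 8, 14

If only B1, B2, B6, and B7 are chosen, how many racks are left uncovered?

Union of B1, B2, B6, B7 = {6, 7, 8, 9, 10, 11, 13, 14, 15, 16, 17}.
Not covered: 12 — 1 rack.

1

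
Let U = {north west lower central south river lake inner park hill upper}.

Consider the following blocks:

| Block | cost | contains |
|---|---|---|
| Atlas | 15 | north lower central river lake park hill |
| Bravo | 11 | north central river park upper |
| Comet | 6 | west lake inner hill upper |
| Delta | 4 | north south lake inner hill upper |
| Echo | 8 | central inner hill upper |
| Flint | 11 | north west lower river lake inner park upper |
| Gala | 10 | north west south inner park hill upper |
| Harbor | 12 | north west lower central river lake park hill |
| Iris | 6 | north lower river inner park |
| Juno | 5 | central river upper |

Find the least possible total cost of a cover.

16

Delta, Harbor together cover every item (Delta ∪ Harbor = {north, west, lower, central, south, river, lake, inner, park, hill, upper}); total cost 4 + 12 = 16.
The greedy pick Delta, Iris, Juno, Comet costs 21; no covering selection beats 16.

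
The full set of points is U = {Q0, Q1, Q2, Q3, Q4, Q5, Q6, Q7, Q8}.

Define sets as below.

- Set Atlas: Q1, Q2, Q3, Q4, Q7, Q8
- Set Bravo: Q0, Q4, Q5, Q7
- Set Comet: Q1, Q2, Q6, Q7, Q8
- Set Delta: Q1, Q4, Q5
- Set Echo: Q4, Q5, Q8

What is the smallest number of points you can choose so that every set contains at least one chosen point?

2

Take H = {Q1, Q4}. Each listed set contains at least one of these, so H is a hitting set of size 2.
No single point lies in every set, so at least 2 are needed and 2 is optimal.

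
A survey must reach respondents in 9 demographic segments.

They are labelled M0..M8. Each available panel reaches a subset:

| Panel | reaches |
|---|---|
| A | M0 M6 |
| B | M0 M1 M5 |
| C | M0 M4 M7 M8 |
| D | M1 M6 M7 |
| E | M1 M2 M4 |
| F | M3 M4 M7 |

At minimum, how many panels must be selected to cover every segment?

B and C and D and E and F together: B ∪ C ∪ D ∪ E ∪ F = {M0, M1, M2, M3, M4, M5, M6, M7, M8} — every segment is covered.
No 4 of the 6 panels cover everything (all 15 combinations miss at least one segment), so 5 is optimal.

5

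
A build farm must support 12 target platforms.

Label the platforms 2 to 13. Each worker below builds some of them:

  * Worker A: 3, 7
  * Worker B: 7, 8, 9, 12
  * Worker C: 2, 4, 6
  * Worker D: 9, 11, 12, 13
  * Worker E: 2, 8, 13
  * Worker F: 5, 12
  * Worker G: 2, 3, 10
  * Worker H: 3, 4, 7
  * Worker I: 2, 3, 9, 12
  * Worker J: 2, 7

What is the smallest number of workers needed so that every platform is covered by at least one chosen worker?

B and C and D and F and G together: B ∪ C ∪ D ∪ F ∪ G = {2, 3, 4, 5, 6, 7, 8, 9, 10, 11, 12, 13} — every platform is covered.
Only F contains 5, so F is forced; the remaining 10 platforms need at least 4 more workers (each remaining worker adds at most 3) — so at least 5 workers are needed, and 5 is optimal.

5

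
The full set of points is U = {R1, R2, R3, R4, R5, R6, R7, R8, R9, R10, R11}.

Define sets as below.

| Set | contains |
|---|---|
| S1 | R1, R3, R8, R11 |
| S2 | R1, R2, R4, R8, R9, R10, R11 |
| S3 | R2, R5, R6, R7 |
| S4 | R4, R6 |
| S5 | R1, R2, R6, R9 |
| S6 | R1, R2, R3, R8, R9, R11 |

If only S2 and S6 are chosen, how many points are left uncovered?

Union of S2, S6 = {R1, R2, R3, R4, R8, R9, R10, R11}.
Not covered: R5, R6, R7 — 3 points.

3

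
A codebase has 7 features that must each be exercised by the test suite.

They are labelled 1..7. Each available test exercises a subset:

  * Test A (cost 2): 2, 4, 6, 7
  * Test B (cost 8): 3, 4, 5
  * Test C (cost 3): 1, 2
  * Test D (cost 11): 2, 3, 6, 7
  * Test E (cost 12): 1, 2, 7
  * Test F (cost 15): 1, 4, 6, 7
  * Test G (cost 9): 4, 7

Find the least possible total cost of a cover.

A, B, C together cover every feature (A ∪ B ∪ C = {1, 2, 3, 4, 5, 6, 7}); total cost 2 + 8 + 3 = 13.
No covering selection has total cost below 13.

13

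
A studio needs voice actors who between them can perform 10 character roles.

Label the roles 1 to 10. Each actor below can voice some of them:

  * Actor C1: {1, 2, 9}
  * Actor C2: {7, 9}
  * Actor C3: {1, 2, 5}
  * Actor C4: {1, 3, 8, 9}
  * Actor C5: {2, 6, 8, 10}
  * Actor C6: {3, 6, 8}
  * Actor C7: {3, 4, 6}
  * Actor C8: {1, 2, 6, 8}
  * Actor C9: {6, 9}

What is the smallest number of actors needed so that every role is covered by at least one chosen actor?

Take {C2, C3, C5, C7}. Their union is {1, 2, 3, 4, 5, 6, 7, 8, 9, 10}, which is all 10 roles.
Only C7 contains 4, so C7 is forced; the remaining 7 roles need at least 3 more actors (each remaining actor adds at most 3) — so at least 4 actors are needed, and 4 is optimal.

4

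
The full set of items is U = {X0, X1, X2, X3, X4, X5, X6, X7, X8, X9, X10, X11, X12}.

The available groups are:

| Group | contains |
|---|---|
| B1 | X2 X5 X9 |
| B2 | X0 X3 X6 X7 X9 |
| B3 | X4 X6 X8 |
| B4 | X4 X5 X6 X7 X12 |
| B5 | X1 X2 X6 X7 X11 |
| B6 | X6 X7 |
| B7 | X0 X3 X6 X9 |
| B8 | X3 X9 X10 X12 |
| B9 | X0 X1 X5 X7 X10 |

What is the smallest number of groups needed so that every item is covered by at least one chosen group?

Take {B3, B5, B8, B9}. Their union is {X0, X1, X2, X3, X4, X5, X6, X7, X8, X9, X10, X11, X12}, which is all 13 items.
No 3 of the 9 groups cover everything (all 84 combinations miss at least one item), so 4 is optimal.

4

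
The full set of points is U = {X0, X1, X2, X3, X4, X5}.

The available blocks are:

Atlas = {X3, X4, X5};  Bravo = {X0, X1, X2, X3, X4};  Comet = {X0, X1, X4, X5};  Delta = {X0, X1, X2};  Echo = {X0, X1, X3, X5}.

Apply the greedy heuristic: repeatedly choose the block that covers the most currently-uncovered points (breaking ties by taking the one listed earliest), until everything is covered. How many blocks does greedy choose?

Greedy: pick Bravo (covers 5 new) → pick Atlas (covers 1 new). Total picks: 2.

2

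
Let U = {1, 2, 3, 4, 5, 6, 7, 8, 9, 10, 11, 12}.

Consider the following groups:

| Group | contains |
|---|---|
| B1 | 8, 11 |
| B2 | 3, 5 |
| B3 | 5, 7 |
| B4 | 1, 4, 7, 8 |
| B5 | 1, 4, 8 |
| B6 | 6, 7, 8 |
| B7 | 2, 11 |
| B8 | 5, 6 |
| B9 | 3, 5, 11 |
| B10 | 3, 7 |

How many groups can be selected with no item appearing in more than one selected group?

B5, B7, B8, B10 are pairwise disjoint (B5={1,4,8}; B7={2,11}; B8={5,6}; B10={3,7}).
Every remaining group overlaps one of these, and no 5 of the listed groups are pairwise disjoint, so 4 is the maximum.

4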